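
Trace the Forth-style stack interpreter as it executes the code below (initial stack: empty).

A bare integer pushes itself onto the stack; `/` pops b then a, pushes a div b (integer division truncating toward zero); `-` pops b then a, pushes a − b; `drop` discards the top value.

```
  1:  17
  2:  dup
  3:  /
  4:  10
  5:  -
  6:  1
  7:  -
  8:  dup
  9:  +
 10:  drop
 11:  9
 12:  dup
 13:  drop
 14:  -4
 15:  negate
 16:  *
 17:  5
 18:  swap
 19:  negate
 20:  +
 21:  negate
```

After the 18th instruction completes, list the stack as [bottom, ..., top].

17     → 17
dup    → 17 17
/      → 1
10     → 1 10
-      → -9
1      → -9 1
-      → -10
dup    → -10 -10
+      → -20
drop   → (empty)
9      → 9
dup    → 9 9
drop   → 9
-4     → 9 -4
negate → 9 4
*      → 36
5      → 36 5
swap   → 5 36

[5, 36]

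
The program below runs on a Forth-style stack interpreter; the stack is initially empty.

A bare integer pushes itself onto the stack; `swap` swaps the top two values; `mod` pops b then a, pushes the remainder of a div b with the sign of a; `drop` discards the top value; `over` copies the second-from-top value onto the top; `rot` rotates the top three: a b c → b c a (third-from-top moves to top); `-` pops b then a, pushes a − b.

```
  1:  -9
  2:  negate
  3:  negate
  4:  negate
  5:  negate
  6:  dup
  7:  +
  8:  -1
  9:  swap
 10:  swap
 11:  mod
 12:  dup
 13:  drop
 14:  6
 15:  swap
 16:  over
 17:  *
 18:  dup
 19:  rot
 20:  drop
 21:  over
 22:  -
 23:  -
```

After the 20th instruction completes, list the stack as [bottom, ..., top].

[0, 0]

-9     → -9
negate → 9
negate → -9
negate → 9
negate → -9
dup    → -9 -9
+      → -18
-1     → -18 -1
swap   → -1 -18
swap   → -18 -1
mod    → 0
dup    → 0 0
drop   → 0
6      → 0 6
swap   → 6 0
over   → 6 0 6
*      → 6 0
dup    → 6 0 0
rot    → 0 0 6
drop   → 0 0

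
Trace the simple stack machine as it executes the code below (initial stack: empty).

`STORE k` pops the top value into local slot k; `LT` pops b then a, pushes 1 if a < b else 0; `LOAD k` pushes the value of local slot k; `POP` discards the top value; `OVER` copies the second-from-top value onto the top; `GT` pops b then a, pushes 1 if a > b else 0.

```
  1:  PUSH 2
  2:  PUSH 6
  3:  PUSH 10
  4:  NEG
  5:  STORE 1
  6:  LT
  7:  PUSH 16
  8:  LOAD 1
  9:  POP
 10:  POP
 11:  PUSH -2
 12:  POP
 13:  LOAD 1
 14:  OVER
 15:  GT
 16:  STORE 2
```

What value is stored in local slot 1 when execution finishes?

PUSH 2  : 2
PUSH 6  : 2 6
PUSH 10 : 2 6 10
NEG     : 2 6 -10
STORE 1 : 2 6
LT      : 1
PUSH 16 : 1 16
LOAD 1  : 1 16 -10
POP     : 1 16
POP     : 1
PUSH -2 : 1 -2
POP     : 1
LOAD 1  : 1 -10
OVER    : 1 -10 1
GT      : 1 0
STORE 2 : 1

-10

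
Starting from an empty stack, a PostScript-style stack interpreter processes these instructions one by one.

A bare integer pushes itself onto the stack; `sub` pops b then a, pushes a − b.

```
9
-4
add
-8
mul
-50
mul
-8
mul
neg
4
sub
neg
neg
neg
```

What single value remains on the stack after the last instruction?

-15996

9    [9]
-4   [9, -4]
add  [5]
-8   [5, -8]
mul  [-40]
-50  [-40, -50]
mul  [2000]
-8   [2000, -8]
mul  [-16000]
neg  [16000]
4    [16000, 4]
sub  [15996]
neg  [-15996]
neg  [15996]
neg  [-15996]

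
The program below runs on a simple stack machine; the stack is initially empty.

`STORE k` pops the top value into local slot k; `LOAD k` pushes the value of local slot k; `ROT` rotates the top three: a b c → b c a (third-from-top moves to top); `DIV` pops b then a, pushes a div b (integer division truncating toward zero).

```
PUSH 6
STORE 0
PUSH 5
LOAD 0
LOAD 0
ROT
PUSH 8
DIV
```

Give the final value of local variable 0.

6

PUSH 6  -> 6
STORE 0 -> (empty)
PUSH 5  -> 5
LOAD 0  -> 5 6
LOAD 0  -> 5 6 6
ROT     -> 6 6 5
PUSH 8  -> 6 6 5 8
DIV     -> 6 6 0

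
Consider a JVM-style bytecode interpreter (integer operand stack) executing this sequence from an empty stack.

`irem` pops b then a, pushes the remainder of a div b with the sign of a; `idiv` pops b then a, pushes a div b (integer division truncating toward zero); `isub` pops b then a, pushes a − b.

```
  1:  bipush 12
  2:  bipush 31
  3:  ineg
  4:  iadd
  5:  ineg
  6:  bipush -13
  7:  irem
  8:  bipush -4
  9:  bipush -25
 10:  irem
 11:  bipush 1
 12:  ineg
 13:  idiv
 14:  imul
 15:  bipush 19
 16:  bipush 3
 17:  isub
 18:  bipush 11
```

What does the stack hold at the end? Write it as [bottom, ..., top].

[24, 16, 11]

bipush 12  → [12]
bipush 31  → [12, 31]
ineg       → [12, -31]
iadd       → [-19]
ineg       → [19]
bipush -13 → [19, -13]
irem       → [6]
bipush -4  → [6, -4]
bipush -25 → [6, -4, -25]
irem       → [6, -4]
bipush 1   → [6, -4, 1]
ineg       → [6, -4, -1]
idiv       → [6, 4]
imul       → [24]
bipush 19  → [24, 19]
bipush 3   → [24, 19, 3]
isub       → [24, 16]
bipush 11  → [24, 16, 11]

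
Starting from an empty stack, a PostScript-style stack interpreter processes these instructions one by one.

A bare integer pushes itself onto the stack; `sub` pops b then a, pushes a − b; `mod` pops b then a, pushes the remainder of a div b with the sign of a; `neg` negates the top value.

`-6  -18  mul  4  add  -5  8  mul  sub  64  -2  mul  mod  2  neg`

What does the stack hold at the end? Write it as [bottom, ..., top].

-6  -> -6
-18 -> -6 -18
mul -> 108
4   -> 108 4
add -> 112
-5  -> 112 -5
8   -> 112 -5 8
mul -> 112 -40
sub -> 152
64  -> 152 64
-2  -> 152 64 -2
mul -> 152 -128
mod -> 24
2   -> 24 2
neg -> 24 -2

[24, -2]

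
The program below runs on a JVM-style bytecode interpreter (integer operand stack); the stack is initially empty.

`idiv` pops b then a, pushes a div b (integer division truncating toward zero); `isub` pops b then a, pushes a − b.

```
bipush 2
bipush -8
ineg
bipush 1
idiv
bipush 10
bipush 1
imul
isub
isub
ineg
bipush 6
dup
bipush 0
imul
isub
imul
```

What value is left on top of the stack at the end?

-24

bipush 2  -> [2]
bipush -8 -> [2, -8]
ineg      -> [2, 8]
bipush 1  -> [2, 8, 1]
idiv      -> [2, 8]
bipush 10 -> [2, 8, 10]
bipush 1  -> [2, 8, 10, 1]
imul      -> [2, 8, 10]
isub      -> [2, -2]
isub      -> [4]
ineg      -> [-4]
bipush 6  -> [-4, 6]
dup       -> [-4, 6, 6]
bipush 0  -> [-4, 6, 6, 0]
imul      -> [-4, 6, 0]
isub      -> [-4, 6]
imul      -> [-24]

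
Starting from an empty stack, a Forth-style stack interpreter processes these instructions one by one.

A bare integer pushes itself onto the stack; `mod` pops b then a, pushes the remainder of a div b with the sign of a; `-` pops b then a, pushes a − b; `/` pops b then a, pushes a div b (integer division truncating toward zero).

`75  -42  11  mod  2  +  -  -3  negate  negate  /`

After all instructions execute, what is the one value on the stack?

75      75
-42     75 -42
11      75 -42 11
mod     75 -9
2       75 -9 2
+       75 -7
-       82
-3      82 -3
negate  82 3
negate  82 -3
/       -27

-27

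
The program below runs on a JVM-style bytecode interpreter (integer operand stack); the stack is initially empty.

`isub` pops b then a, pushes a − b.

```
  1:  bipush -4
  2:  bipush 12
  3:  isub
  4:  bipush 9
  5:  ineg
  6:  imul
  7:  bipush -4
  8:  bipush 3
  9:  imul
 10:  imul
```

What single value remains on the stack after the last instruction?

-1728

bipush -4 : [-4]
bipush 12 : [-4, 12]
isub      : [-16]
bipush 9  : [-16, 9]
ineg      : [-16, -9]
imul      : [144]
bipush -4 : [144, -4]
bipush 3  : [144, -4, 3]
imul      : [144, -12]
imul      : [-1728]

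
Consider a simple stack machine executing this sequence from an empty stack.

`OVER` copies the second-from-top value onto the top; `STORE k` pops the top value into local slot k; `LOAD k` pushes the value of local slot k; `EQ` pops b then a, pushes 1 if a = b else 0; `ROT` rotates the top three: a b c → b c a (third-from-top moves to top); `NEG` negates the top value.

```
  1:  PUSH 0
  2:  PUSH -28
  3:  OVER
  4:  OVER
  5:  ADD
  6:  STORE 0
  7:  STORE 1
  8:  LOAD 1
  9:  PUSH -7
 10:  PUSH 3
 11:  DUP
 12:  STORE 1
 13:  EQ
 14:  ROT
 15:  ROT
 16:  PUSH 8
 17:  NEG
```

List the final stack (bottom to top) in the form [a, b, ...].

[0, 0, -28, -8]

PUSH 0   → [0]
PUSH -28 → [0, -28]
OVER     → [0, -28, 0]
OVER     → [0, -28, 0, -28]
ADD      → [0, -28, -28]
STORE 0  → [0, -28]
STORE 1  → [0]
LOAD 1   → [0, -28]
PUSH -7  → [0, -28, -7]
PUSH 3   → [0, -28, -7, 3]
DUP      → [0, -28, -7, 3, 3]
STORE 1  → [0, -28, -7, 3]
EQ       → [0, -28, 0]
ROT      → [-28, 0, 0]
ROT      → [0, 0, -28]
PUSH 8   → [0, 0, -28, 8]
NEG      → [0, 0, -28, -8]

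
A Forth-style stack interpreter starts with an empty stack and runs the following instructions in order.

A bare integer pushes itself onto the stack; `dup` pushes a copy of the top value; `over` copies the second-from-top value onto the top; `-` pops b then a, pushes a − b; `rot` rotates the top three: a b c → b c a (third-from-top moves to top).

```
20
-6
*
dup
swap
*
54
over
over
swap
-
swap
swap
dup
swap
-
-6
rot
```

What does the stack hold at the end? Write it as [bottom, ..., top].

[14400, 0, -6, 54]

20   -> [20]
-6   -> [20, -6]
*    -> [-120]
dup  -> [-120, -120]
swap -> [-120, -120]
*    -> [14400]
54   -> [14400, 54]
over -> [14400, 54, 14400]
over -> [14400, 54, 14400, 54]
swap -> [14400, 54, 54, 14400]
-    -> [14400, 54, -14346]
swap -> [14400, -14346, 54]
swap -> [14400, 54, -14346]
dup  -> [14400, 54, -14346, -14346]
swap -> [14400, 54, -14346, -14346]
-    -> [14400, 54, 0]
-6   -> [14400, 54, 0, -6]
rot  -> [14400, 0, -6, 54]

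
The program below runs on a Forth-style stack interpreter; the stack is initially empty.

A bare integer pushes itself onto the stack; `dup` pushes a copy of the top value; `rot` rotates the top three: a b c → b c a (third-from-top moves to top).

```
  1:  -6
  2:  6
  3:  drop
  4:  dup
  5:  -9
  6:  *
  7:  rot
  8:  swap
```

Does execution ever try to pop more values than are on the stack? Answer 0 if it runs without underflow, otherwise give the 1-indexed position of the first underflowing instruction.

-6   -> [-6]
6    -> [-6, 6]
drop -> [-6]
dup  -> [-6, -6]
-9   -> [-6, -6, -9]
*    -> [-6, 54]
rot  — needs 3 operands, stack has 2 → underflow

7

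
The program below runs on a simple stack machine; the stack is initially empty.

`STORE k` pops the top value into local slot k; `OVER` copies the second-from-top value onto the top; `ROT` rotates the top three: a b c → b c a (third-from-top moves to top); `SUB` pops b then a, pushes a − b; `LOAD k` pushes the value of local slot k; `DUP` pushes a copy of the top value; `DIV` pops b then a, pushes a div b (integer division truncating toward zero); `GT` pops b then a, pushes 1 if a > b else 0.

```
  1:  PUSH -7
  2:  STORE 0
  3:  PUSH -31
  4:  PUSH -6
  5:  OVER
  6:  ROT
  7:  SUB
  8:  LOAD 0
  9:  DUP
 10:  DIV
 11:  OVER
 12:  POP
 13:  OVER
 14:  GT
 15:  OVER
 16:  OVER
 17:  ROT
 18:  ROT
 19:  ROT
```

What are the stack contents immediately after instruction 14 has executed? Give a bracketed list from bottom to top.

PUSH -7  : [-7]
STORE 0  : []
PUSH -31 : [-31]
PUSH -6  : [-31, -6]
OVER     : [-31, -6, -31]
ROT      : [-6, -31, -31]
SUB      : [-6, 0]
LOAD 0   : [-6, 0, -7]
DUP      : [-6, 0, -7, -7]
DIV      : [-6, 0, 1]
OVER     : [-6, 0, 1, 0]
POP      : [-6, 0, 1]
OVER     : [-6, 0, 1, 0]
GT       : [-6, 0, 1]

[-6, 0, 1]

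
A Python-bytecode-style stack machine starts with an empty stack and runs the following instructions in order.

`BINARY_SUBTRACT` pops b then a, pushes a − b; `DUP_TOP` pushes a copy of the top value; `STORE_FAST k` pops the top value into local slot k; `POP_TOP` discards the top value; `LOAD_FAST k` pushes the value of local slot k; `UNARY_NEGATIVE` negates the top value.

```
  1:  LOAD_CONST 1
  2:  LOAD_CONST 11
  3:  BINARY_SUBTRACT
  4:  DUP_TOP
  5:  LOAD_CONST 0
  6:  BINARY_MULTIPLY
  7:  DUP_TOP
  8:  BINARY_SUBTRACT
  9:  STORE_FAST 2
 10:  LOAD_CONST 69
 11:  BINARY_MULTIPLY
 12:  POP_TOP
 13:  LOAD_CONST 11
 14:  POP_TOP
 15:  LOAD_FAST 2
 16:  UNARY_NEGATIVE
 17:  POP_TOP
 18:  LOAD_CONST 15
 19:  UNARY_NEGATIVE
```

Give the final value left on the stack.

-15

LOAD_CONST 1     1
LOAD_CONST 11    1 11
BINARY_SUBTRACT  -10
DUP_TOP          -10 -10
LOAD_CONST 0     -10 -10 0
BINARY_MULTIPLY  -10 0
DUP_TOP          -10 0 0
BINARY_SUBTRACT  -10 0
STORE_FAST 2     -10
LOAD_CONST 69    -10 69
BINARY_MULTIPLY  -690
POP_TOP          (empty)
LOAD_CONST 11    11
POP_TOP          (empty)
LOAD_FAST 2      0
UNARY_NEGATIVE   0
POP_TOP          (empty)
LOAD_CONST 15    15
UNARY_NEGATIVE   -15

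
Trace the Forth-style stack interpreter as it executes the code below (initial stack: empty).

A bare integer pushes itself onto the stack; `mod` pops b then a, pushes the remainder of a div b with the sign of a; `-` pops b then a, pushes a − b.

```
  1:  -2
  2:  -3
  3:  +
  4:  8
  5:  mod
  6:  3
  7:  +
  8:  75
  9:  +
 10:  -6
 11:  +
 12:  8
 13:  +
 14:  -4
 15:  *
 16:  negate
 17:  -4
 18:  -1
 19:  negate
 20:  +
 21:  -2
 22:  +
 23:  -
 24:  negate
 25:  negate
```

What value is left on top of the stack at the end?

-2     -> [-2]
-3     -> [-2, -3]
+      -> [-5]
8      -> [-5, 8]
mod    -> [-5]
3      -> [-5, 3]
+      -> [-2]
75     -> [-2, 75]
+      -> [73]
-6     -> [73, -6]
+      -> [67]
8      -> [67, 8]
+      -> [75]
-4     -> [75, -4]
*      -> [-300]
negate -> [300]
-4     -> [300, -4]
-1     -> [300, -4, -1]
negate -> [300, -4, 1]
+      -> [300, -3]
-2     -> [300, -3, -2]
+      -> [300, -5]
-      -> [305]
negate -> [-305]
negate -> [305]

305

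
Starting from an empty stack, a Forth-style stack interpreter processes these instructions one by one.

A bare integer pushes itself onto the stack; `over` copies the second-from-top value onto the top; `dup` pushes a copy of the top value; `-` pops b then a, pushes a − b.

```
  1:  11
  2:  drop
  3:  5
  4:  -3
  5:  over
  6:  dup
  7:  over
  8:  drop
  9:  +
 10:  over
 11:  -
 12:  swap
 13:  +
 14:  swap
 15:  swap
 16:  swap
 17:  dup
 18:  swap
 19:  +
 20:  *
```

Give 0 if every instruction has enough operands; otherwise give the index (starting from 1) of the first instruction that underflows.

11   → [11]
drop → []
5    → [5]
-3   → [5, -3]
over → [5, -3, 5]
dup  → [5, -3, 5, 5]
over → [5, -3, 5, 5, 5]
drop → [5, -3, 5, 5]
+    → [5, -3, 10]
over → [5, -3, 10, -3]
-    → [5, -3, 13]
swap → [5, 13, -3]
+    → [5, 10]
swap → [10, 5]
swap → [5, 10]
swap → [10, 5]
dup  → [10, 5, 5]
swap → [10, 5, 5]
+    → [10, 10]
*    → [100]

0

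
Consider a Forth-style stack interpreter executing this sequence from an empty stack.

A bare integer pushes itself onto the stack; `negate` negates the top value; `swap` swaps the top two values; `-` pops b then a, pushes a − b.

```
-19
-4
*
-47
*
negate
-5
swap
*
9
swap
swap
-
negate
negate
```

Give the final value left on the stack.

-19    -> -19
-4     -> -19 -4
*      -> 76
-47    -> 76 -47
*      -> -3572
negate -> 3572
-5     -> 3572 -5
swap   -> -5 3572
*      -> -17860
9      -> -17860 9
swap   -> 9 -17860
swap   -> -17860 9
-      -> -17869
negate -> 17869
negate -> -17869

-17869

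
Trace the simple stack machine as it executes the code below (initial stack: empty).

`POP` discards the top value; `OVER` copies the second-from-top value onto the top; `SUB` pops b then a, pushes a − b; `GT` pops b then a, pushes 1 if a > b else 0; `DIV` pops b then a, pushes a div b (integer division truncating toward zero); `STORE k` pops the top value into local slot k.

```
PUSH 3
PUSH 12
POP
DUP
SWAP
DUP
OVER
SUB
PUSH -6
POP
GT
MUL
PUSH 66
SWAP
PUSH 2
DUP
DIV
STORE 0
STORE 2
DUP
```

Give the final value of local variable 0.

1

PUSH 3  → [3]
PUSH 12 → [3, 12]
POP     → [3]
DUP     → [3, 3]
SWAP    → [3, 3]
DUP     → [3, 3, 3]
OVER    → [3, 3, 3, 3]
SUB     → [3, 3, 0]
PUSH -6 → [3, 3, 0, -6]
POP     → [3, 3, 0]
GT      → [3, 1]
MUL     → [3]
PUSH 66 → [3, 66]
SWAP    → [66, 3]
PUSH 2  → [66, 3, 2]
DUP     → [66, 3, 2, 2]
DIV     → [66, 3, 1]
STORE 0 → [66, 3]
STORE 2 → [66]
DUP     → [66, 66]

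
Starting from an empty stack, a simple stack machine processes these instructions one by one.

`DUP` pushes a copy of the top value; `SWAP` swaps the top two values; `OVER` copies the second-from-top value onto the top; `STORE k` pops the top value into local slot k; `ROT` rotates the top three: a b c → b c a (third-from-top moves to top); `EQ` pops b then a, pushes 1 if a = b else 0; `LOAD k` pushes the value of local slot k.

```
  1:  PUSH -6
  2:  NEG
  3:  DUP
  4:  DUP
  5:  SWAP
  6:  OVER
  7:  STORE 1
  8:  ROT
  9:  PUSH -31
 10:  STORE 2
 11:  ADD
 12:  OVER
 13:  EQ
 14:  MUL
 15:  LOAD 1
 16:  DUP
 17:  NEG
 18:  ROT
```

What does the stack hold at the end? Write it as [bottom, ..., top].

[6, -6, 0]

PUSH -6   [-6]
NEG       [6]
DUP       [6, 6]
DUP       [6, 6, 6]
SWAP      [6, 6, 6]
OVER      [6, 6, 6, 6]
STORE 1   [6, 6, 6]
ROT       [6, 6, 6]
PUSH -31  [6, 6, 6, -31]
STORE 2   [6, 6, 6]
ADD       [6, 12]
OVER      [6, 12, 6]
EQ        [6, 0]
MUL       [0]
LOAD 1    [0, 6]
DUP       [0, 6, 6]
NEG       [0, 6, -6]
ROT       [6, -6, 0]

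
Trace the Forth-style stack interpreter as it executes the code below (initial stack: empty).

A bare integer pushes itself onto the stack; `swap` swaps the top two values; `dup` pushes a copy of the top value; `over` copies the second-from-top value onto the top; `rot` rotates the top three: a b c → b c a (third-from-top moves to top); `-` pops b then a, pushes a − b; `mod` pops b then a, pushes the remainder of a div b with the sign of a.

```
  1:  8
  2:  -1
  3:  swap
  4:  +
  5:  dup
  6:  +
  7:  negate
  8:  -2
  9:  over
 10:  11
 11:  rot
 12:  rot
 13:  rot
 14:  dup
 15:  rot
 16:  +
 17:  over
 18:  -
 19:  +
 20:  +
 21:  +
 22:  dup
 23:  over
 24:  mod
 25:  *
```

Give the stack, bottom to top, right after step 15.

8       8
-1      8 -1
swap    -1 8
+       7
dup     7 7
+       14
negate  -14
-2      -14 -2
over    -14 -2 -14
11      -14 -2 -14 11
rot     -14 -14 11 -2
rot     -14 11 -2 -14
rot     -14 -2 -14 11
dup     -14 -2 -14 11 11
rot     -14 -2 11 11 -14

[-14, -2, 11, 11, -14]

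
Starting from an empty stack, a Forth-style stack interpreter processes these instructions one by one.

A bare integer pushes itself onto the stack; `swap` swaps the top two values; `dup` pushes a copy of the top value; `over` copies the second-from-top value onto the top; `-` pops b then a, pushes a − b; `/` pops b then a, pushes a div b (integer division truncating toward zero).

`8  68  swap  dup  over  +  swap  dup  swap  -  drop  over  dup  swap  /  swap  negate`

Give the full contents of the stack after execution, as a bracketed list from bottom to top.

[68, 1, -16]

8      -> 8
68     -> 8 68
swap   -> 68 8
dup    -> 68 8 8
over   -> 68 8 8 8
+      -> 68 8 16
swap   -> 68 16 8
dup    -> 68 16 8 8
swap   -> 68 16 8 8
-      -> 68 16 0
drop   -> 68 16
over   -> 68 16 68
dup    -> 68 16 68 68
swap   -> 68 16 68 68
/      -> 68 16 1
swap   -> 68 1 16
negate -> 68 1 -16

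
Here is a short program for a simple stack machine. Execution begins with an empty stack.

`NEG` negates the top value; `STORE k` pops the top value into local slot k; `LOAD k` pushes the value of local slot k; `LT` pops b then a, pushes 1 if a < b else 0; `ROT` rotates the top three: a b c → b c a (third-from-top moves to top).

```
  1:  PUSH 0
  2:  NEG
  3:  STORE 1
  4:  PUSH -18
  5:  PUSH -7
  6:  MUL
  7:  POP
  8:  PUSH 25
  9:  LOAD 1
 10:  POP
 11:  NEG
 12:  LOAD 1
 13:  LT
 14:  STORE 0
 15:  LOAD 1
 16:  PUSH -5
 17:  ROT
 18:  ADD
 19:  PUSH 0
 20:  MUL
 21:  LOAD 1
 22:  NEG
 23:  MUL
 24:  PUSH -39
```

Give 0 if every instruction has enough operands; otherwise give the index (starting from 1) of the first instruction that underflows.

PUSH 0    0
NEG       0
STORE 1   (empty)
PUSH -18  -18
PUSH -7   -18 -7
MUL       126
POP       (empty)
PUSH 25   25
LOAD 1    25 0
POP       25
NEG       -25
LOAD 1    -25 0
LT        1
STORE 0   (empty)
LOAD 1    0
PUSH -5   0 -5
ROT  — needs 3 operands, stack has 2 → underflow

17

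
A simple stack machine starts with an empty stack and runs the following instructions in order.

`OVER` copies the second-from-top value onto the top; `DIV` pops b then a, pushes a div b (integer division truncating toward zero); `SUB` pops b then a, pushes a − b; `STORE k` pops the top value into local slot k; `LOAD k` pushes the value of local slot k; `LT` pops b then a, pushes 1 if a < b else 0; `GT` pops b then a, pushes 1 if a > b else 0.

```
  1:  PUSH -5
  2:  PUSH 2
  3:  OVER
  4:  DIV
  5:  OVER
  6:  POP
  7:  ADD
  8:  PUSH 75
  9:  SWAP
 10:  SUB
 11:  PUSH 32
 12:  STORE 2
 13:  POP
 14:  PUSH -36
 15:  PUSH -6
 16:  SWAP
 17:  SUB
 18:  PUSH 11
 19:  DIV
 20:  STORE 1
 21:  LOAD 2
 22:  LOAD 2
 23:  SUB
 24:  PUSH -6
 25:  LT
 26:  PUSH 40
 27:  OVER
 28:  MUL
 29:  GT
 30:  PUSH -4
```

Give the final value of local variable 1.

PUSH -5  : -5
PUSH 2   : -5 2
OVER     : -5 2 -5
DIV      : -5 0
OVER     : -5 0 -5
POP      : -5 0
ADD      : -5
PUSH 75  : -5 75
SWAP     : 75 -5
SUB      : 80
PUSH 32  : 80 32
STORE 2  : 80
POP      : (empty)
PUSH -36 : -36
PUSH -6  : -36 -6
SWAP     : -6 -36
SUB      : 30
PUSH 11  : 30 11
DIV      : 2
STORE 1  : (empty)
LOAD 2   : 32
LOAD 2   : 32 32
SUB      : 0
PUSH -6  : 0 -6
LT       : 0
PUSH 40  : 0 40
OVER     : 0 40 0
MUL      : 0 0
GT       : 0
PUSH -4  : 0 -4

2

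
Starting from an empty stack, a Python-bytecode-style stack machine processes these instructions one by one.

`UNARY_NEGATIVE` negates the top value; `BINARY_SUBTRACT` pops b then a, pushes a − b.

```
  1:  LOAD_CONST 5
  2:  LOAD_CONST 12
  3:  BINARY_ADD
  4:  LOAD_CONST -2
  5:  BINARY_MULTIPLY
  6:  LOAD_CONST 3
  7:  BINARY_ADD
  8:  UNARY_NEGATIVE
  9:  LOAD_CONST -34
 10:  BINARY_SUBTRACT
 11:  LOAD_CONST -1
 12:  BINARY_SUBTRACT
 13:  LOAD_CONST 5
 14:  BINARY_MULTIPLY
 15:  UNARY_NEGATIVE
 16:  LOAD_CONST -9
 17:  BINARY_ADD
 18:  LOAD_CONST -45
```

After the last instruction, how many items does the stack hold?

2

LOAD_CONST 5     [5]
LOAD_CONST 12    [5, 12]
BINARY_ADD       [17]
LOAD_CONST -2    [17, -2]
BINARY_MULTIPLY  [-34]
LOAD_CONST 3     [-34, 3]
BINARY_ADD       [-31]
UNARY_NEGATIVE   [31]
LOAD_CONST -34   [31, -34]
BINARY_SUBTRACT  [65]
LOAD_CONST -1    [65, -1]
BINARY_SUBTRACT  [66]
LOAD_CONST 5     [66, 5]
BINARY_MULTIPLY  [330]
UNARY_NEGATIVE   [-330]
LOAD_CONST -9    [-330, -9]
BINARY_ADD       [-339]
LOAD_CONST -45   [-339, -45]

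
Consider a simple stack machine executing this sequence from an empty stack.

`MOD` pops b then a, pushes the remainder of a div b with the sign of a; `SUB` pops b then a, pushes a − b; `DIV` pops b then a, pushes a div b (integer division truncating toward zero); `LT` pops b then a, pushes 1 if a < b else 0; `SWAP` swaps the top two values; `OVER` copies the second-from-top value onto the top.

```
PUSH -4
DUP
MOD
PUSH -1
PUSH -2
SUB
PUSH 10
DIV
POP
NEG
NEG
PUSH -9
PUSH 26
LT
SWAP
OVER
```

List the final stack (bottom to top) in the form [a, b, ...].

PUSH -4 -> -4
DUP     -> -4 -4
MOD     -> 0
PUSH -1 -> 0 -1
PUSH -2 -> 0 -1 -2
SUB     -> 0 1
PUSH 10 -> 0 1 10
DIV     -> 0 0
POP     -> 0
NEG     -> 0
NEG     -> 0
PUSH -9 -> 0 -9
PUSH 26 -> 0 -9 26
LT      -> 0 1
SWAP    -> 1 0
OVER    -> 1 0 1

[1, 0, 1]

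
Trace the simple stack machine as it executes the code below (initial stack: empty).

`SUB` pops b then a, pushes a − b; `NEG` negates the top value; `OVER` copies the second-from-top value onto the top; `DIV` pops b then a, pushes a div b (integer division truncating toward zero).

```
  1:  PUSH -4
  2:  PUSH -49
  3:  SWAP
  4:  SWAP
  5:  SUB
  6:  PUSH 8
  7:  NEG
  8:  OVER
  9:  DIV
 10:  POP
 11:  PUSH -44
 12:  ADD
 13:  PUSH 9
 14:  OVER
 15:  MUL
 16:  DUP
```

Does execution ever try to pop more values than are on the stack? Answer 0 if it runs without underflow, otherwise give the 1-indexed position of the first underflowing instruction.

0

PUSH -4  -> -4
PUSH -49 -> -4 -49
SWAP     -> -49 -4
SWAP     -> -4 -49
SUB      -> 45
PUSH 8   -> 45 8
NEG      -> 45 -8
OVER     -> 45 -8 45
DIV      -> 45 0
POP      -> 45
PUSH -44 -> 45 -44
ADD      -> 1
PUSH 9   -> 1 9
OVER     -> 1 9 1
MUL      -> 1 9
DUP      -> 1 9 9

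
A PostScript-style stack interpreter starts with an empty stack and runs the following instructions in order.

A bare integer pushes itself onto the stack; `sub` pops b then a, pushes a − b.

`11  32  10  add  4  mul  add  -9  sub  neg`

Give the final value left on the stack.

-188

11   11
32   11 32
10   11 32 10
add  11 42
4    11 42 4
mul  11 168
add  179
-9   179 -9
sub  188
neg  -188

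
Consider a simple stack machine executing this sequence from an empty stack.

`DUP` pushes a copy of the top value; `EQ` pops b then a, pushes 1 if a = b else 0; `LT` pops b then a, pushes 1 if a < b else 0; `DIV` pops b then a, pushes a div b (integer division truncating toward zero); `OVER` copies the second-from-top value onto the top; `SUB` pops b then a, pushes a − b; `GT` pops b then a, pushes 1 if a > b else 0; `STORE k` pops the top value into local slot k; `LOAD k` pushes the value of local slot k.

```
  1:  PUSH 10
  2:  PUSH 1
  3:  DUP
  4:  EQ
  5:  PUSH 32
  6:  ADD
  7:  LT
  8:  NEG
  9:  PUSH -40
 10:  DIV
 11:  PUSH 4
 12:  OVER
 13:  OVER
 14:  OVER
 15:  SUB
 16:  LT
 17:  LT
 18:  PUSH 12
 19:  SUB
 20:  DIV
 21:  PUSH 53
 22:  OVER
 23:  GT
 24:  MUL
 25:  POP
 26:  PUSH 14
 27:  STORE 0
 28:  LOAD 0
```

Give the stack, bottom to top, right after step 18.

PUSH 10  -> [10]
PUSH 1   -> [10, 1]
DUP      -> [10, 1, 1]
EQ       -> [10, 1]
PUSH 32  -> [10, 1, 32]
ADD      -> [10, 33]
LT       -> [1]
NEG      -> [-1]
PUSH -40 -> [-1, -40]
DIV      -> [0]
PUSH 4   -> [0, 4]
OVER     -> [0, 4, 0]
OVER     -> [0, 4, 0, 4]
OVER     -> [0, 4, 0, 4, 0]
SUB      -> [0, 4, 0, 4]
LT       -> [0, 4, 1]
LT       -> [0, 0]
PUSH 12  -> [0, 0, 12]

[0, 0, 12]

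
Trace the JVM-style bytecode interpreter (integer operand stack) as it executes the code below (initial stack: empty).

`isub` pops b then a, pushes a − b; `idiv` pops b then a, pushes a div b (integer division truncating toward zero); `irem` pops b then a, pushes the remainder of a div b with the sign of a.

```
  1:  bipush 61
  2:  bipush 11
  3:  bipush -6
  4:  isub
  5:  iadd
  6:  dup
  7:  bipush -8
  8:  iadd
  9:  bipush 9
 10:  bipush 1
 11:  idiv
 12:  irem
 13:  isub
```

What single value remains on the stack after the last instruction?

bipush 61 -> [61]
bipush 11 -> [61, 11]
bipush -6 -> [61, 11, -6]
isub      -> [61, 17]
iadd      -> [78]
dup       -> [78, 78]
bipush -8 -> [78, 78, -8]
iadd      -> [78, 70]
bipush 9  -> [78, 70, 9]
bipush 1  -> [78, 70, 9, 1]
idiv      -> [78, 70, 9]
irem      -> [78, 7]
isub      -> [71]

71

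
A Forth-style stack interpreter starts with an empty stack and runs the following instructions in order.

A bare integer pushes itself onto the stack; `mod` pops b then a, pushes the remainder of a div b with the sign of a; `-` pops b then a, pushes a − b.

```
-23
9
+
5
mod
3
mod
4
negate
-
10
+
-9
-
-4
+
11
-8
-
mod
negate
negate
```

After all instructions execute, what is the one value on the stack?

18

-23    → -23
9      → -23 9
+      → -14
5      → -14 5
mod    → -4
3      → -4 3
mod    → -1
4      → -1 4
negate → -1 -4
-      → 3
10     → 3 10
+      → 13
-9     → 13 -9
-      → 22
-4     → 22 -4
+      → 18
11     → 18 11
-8     → 18 11 -8
-      → 18 19
mod    → 18
negate → -18
negate → 18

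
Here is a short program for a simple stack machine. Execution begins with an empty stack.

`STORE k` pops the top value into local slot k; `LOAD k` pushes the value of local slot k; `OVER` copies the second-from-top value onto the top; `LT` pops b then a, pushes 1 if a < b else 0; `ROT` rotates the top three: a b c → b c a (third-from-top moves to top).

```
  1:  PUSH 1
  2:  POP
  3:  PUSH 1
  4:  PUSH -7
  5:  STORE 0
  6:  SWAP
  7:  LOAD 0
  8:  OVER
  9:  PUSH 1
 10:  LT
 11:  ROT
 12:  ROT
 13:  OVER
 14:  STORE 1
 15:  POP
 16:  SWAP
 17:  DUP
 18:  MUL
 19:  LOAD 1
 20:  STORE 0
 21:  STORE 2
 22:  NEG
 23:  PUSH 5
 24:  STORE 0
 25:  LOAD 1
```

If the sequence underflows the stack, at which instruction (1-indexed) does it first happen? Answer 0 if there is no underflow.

6

PUSH 1  -> [1]
POP     -> []
PUSH 1  -> [1]
PUSH -7 -> [1, -7]
STORE 0 -> [1]
SWAP  — needs 2 operands, stack has 1 → underflow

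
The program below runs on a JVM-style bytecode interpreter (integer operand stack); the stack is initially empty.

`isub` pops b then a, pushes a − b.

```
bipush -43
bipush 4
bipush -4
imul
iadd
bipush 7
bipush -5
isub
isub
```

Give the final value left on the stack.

-71

bipush -43 → -43
bipush 4   → -43 4
bipush -4  → -43 4 -4
imul       → -43 -16
iadd       → -59
bipush 7   → -59 7
bipush -5  → -59 7 -5
isub       → -59 12
isub       → -71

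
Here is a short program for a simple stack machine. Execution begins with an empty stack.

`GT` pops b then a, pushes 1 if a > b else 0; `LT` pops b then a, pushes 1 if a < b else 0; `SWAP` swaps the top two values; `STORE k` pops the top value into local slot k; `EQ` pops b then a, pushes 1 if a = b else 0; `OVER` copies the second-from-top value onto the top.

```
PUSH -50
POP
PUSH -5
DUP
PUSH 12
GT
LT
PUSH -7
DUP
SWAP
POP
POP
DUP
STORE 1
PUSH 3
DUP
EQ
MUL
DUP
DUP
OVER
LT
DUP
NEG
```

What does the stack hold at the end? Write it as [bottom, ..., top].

[1, 1, 0, 0]

PUSH -50 : [-50]
POP      : []
PUSH -5  : [-5]
DUP      : [-5, -5]
PUSH 12  : [-5, -5, 12]
GT       : [-5, 0]
LT       : [1]
PUSH -7  : [1, -7]
DUP      : [1, -7, -7]
SWAP     : [1, -7, -7]
POP      : [1, -7]
POP      : [1]
DUP      : [1, 1]
STORE 1  : [1]
PUSH 3   : [1, 3]
DUP      : [1, 3, 3]
EQ       : [1, 1]
MUL      : [1]
DUP      : [1, 1]
DUP      : [1, 1, 1]
OVER     : [1, 1, 1, 1]
LT       : [1, 1, 0]
DUP      : [1, 1, 0, 0]
NEG      : [1, 1, 0, 0]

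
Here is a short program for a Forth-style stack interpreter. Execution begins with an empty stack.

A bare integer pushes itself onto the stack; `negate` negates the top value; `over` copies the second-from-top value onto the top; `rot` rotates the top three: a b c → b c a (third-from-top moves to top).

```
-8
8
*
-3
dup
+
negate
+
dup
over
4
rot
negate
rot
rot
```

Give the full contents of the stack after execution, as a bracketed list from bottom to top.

-8      [-8]
8       [-8, 8]
*       [-64]
-3      [-64, -3]
dup     [-64, -3, -3]
+       [-64, -6]
negate  [-64, 6]
+       [-58]
dup     [-58, -58]
over    [-58, -58, -58]
4       [-58, -58, -58, 4]
rot     [-58, -58, 4, -58]
negate  [-58, -58, 4, 58]
rot     [-58, 4, 58, -58]
rot     [-58, 58, -58, 4]

[-58, 58, -58, 4]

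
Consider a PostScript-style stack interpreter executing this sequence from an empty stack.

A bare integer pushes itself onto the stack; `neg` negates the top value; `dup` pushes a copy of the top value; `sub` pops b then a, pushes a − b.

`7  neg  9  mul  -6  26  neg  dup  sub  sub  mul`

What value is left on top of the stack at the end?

7   → [7]
neg → [-7]
9   → [-7, 9]
mul → [-63]
-6  → [-63, -6]
26  → [-63, -6, 26]
neg → [-63, -6, -26]
dup → [-63, -6, -26, -26]
sub → [-63, -6, 0]
sub → [-63, -6]
mul → [378]

378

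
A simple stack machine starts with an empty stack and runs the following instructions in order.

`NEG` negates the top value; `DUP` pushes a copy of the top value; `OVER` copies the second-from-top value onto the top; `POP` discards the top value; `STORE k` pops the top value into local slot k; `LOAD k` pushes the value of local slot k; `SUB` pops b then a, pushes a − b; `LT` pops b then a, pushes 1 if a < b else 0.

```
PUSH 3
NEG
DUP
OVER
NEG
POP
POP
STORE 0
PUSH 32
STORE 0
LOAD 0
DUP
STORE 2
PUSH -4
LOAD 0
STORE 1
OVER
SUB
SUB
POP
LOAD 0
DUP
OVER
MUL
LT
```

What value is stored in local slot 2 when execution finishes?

32

PUSH 3  -> [3]
NEG     -> [-3]
DUP     -> [-3, -3]
OVER    -> [-3, -3, -3]
NEG     -> [-3, -3, 3]
POP     -> [-3, -3]
POP     -> [-3]
STORE 0 -> []
PUSH 32 -> [32]
STORE 0 -> []
LOAD 0  -> [32]
DUP     -> [32, 32]
STORE 2 -> [32]
PUSH -4 -> [32, -4]
LOAD 0  -> [32, -4, 32]
STORE 1 -> [32, -4]
OVER    -> [32, -4, 32]
SUB     -> [32, -36]
SUB     -> [68]
POP     -> []
LOAD 0  -> [32]
DUP     -> [32, 32]
OVER    -> [32, 32, 32]
MUL     -> [32, 1024]
LT      -> [1]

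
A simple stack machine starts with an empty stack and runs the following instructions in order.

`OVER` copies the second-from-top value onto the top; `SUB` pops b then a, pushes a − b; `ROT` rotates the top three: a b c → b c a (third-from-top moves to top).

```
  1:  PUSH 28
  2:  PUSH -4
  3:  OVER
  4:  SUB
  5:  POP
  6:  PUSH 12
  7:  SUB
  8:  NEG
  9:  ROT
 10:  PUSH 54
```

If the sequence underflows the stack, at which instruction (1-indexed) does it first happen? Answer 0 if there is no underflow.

9

PUSH 28 : [28]
PUSH -4 : [28, -4]
OVER    : [28, -4, 28]
SUB     : [28, -32]
POP     : [28]
PUSH 12 : [28, 12]
SUB     : [16]
NEG     : [-16]
ROT  — needs 3 operands, stack has 1 → underflow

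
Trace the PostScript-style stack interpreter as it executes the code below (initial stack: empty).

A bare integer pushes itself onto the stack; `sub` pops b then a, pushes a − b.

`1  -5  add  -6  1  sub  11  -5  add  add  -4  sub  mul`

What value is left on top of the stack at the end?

1   -> 1
-5  -> 1 -5
add -> -4
-6  -> -4 -6
1   -> -4 -6 1
sub -> -4 -7
11  -> -4 -7 11
-5  -> -4 -7 11 -5
add -> -4 -7 6
add -> -4 -1
-4  -> -4 -1 -4
sub -> -4 3
mul -> -12

-12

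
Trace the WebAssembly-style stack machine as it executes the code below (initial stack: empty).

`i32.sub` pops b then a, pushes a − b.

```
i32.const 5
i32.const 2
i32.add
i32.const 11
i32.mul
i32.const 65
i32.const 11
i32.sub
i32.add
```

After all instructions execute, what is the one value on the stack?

i32.const 5  : 5
i32.const 2  : 5 2
i32.add      : 7
i32.const 11 : 7 11
i32.mul      : 77
i32.const 65 : 77 65
i32.const 11 : 77 65 11
i32.sub      : 77 54
i32.add      : 131

131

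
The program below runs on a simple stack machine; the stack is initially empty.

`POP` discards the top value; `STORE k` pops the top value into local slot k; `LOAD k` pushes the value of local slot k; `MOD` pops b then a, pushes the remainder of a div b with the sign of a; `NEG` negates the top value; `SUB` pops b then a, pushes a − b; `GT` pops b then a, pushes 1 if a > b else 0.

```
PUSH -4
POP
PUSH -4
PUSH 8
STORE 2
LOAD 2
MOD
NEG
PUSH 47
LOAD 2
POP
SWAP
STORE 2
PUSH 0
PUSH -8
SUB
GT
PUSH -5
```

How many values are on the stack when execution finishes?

2

PUSH -4 : [-4]
POP     : []
PUSH -4 : [-4]
PUSH 8  : [-4, 8]
STORE 2 : [-4]
LOAD 2  : [-4, 8]
MOD     : [-4]
NEG     : [4]
PUSH 47 : [4, 47]
LOAD 2  : [4, 47, 8]
POP     : [4, 47]
SWAP    : [47, 4]
STORE 2 : [47]
PUSH 0  : [47, 0]
PUSH -8 : [47, 0, -8]
SUB     : [47, 8]
GT      : [1]
PUSH -5 : [1, -5]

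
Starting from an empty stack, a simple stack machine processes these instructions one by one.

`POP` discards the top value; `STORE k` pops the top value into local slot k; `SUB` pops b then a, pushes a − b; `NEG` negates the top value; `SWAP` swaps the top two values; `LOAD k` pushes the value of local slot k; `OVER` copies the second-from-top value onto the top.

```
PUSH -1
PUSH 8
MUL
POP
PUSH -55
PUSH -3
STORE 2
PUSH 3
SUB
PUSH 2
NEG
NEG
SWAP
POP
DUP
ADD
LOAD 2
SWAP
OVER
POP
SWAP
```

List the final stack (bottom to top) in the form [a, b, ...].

PUSH -1  -> -1
PUSH 8   -> -1 8
MUL      -> -8
POP      -> (empty)
PUSH -55 -> -55
PUSH -3  -> -55 -3
STORE 2  -> -55
PUSH 3   -> -55 3
SUB      -> -58
PUSH 2   -> -58 2
NEG      -> -58 -2
NEG      -> -58 2
SWAP     -> 2 -58
POP      -> 2
DUP      -> 2 2
ADD      -> 4
LOAD 2   -> 4 -3
SWAP     -> -3 4
OVER     -> -3 4 -3
POP      -> -3 4
SWAP     -> 4 -3

[4, -3]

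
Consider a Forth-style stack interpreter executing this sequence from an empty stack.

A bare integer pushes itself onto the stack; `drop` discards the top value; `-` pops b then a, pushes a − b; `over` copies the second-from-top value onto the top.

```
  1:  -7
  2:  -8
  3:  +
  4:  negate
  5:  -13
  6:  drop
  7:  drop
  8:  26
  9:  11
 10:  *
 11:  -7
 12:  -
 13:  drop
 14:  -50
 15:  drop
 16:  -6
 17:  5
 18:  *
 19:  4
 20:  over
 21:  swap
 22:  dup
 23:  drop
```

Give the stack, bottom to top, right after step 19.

-7     → -7
-8     → -7 -8
+      → -15
negate → 15
-13    → 15 -13
drop   → 15
drop   → (empty)
26     → 26
11     → 26 11
*      → 286
-7     → 286 -7
-      → 293
drop   → (empty)
-50    → -50
drop   → (empty)
-6     → -6
5      → -6 5
*      → -30
4      → -30 4

[-30, 4]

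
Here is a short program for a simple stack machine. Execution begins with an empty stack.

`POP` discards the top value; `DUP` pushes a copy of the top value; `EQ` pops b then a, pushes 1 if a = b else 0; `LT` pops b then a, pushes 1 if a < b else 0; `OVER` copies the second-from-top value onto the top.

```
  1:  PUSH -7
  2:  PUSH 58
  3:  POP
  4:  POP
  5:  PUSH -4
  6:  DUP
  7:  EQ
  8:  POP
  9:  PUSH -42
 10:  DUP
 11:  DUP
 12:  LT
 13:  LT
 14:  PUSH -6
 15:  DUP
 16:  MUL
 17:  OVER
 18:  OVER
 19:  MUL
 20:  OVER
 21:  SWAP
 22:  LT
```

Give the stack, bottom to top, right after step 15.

PUSH -7  : -7
PUSH 58  : -7 58
POP      : -7
POP      : (empty)
PUSH -4  : -4
DUP      : -4 -4
EQ       : 1
POP      : (empty)
PUSH -42 : -42
DUP      : -42 -42
DUP      : -42 -42 -42
LT       : -42 0
LT       : 1
PUSH -6  : 1 -6
DUP      : 1 -6 -6

[1, -6, -6]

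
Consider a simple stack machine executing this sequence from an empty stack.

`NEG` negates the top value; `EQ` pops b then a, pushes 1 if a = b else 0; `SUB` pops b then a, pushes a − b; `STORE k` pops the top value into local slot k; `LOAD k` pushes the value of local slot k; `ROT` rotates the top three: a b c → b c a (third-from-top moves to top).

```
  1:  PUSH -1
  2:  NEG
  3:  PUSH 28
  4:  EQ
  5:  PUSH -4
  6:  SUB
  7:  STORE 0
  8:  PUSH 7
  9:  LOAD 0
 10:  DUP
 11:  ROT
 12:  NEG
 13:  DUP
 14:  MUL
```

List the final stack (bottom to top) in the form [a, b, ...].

PUSH -1 -> [-1]
NEG     -> [1]
PUSH 28 -> [1, 28]
EQ      -> [0]
PUSH -4 -> [0, -4]
SUB     -> [4]
STORE 0 -> []
PUSH 7  -> [7]
LOAD 0  -> [7, 4]
DUP     -> [7, 4, 4]
ROT     -> [4, 4, 7]
NEG     -> [4, 4, -7]
DUP     -> [4, 4, -7, -7]
MUL     -> [4, 4, 49]

[4, 4, 49]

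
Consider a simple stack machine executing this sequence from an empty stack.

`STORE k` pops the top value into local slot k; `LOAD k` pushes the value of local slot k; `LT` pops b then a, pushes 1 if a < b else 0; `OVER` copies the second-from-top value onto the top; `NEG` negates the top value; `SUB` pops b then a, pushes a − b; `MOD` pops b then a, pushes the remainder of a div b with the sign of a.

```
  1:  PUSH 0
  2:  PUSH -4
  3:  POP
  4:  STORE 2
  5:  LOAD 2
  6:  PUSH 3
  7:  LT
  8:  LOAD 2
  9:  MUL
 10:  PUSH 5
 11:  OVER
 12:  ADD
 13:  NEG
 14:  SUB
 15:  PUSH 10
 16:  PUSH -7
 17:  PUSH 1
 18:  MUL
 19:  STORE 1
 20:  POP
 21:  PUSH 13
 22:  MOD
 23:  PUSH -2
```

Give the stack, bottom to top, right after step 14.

[5]

PUSH 0   [0]
PUSH -4  [0, -4]
POP      [0]
STORE 2  []
LOAD 2   [0]
PUSH 3   [0, 3]
LT       [1]
LOAD 2   [1, 0]
MUL      [0]
PUSH 5   [0, 5]
OVER     [0, 5, 0]
ADD      [0, 5]
NEG      [0, -5]
SUB      [5]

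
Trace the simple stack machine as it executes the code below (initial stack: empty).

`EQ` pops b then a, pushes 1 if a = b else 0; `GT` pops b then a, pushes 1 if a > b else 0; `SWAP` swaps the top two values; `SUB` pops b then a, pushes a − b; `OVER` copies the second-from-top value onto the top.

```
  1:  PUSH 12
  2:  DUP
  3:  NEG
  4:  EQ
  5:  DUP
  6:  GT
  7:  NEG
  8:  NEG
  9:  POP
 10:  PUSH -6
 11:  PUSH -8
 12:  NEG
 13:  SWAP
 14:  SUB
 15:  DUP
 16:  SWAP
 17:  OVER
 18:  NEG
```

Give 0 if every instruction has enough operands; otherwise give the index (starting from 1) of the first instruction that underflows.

0

PUSH 12 -> 12
DUP     -> 12 12
NEG     -> 12 -12
EQ      -> 0
DUP     -> 0 0
GT      -> 0
NEG     -> 0
NEG     -> 0
POP     -> (empty)
PUSH -6 -> -6
PUSH -8 -> -6 -8
NEG     -> -6 8
SWAP    -> 8 -6
SUB     -> 14
DUP     -> 14 14
SWAP    -> 14 14
OVER    -> 14 14 14
NEG     -> 14 14 -14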